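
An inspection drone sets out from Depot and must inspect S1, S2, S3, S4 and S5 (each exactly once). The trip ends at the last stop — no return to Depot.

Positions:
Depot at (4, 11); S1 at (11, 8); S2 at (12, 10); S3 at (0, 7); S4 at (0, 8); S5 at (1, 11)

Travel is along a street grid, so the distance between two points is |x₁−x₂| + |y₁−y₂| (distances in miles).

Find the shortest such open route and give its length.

There are 5! = 120 possible orderings.
Depot - S1 - S2 - S3 - S4 - S5: 10+3+15+1+4 = 33
Depot - S1 - S2 - S3 - S5 - S4: 10+3+15+5+4 = 37
Depot - S1 - S2 - S4 - S3 - S5: 10+3+14+1+5 = 33
Depot - S1 - S2 - S4 - S5 - S3: 10+3+14+4+5 = 36
Depot - S1 - S2 - S5 - S3 - S4: 10+3+12+5+1 = 31
Depot - S1 - S2 - S5 - S4 - S3: 10+3+12+4+1 = 30
Depot - S1 - S3 - S2 - S4 - S5: 10+12+15+14+4 = 55
Depot - S1 - S3 - S2 - S5 - S4: 10+12+15+12+4 = 53
Depot - S1 - S3 - S4 - S2 - S5: 10+12+1+14+12 = 49
Depot - S1 - S3 - S4 - S5 - S2: 10+12+1+4+12 = 39
Depot - S1 - S3 - S5 - S2 - S4: 10+12+5+12+14 = 53
Depot - S1 - S3 - S5 - S4 - S2: 10+12+5+4+14 = 45
Depot - S1 - S4 - S2 - S3 - S5: 10+11+14+15+5 = 55
Depot - S1 - S4 - S2 - S5 - S3: 10+11+14+12+5 = 52
… (106 more)
Depot - S5 - S3 - S4 - S1 - S2: 3+5+1+11+3 = 23  ← best
The minimum is 23.
One shortest path: Depot → S5 → S3 → S4 → S1 → S2.

23 miles — the minimum one-way total.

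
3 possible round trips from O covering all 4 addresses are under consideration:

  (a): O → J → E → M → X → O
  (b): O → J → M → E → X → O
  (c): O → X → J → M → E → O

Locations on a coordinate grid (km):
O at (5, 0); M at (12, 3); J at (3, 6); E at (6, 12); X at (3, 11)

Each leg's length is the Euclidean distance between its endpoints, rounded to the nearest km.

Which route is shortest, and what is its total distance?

40 km — (b) is the shortest.

(a): 6 + 7 + 11 + 12 + 11 = 47
(b): 6 + 9 + 11 + 3 + 11 = 40
(c): 11 + 5 + 9 + 11 + 12 = 48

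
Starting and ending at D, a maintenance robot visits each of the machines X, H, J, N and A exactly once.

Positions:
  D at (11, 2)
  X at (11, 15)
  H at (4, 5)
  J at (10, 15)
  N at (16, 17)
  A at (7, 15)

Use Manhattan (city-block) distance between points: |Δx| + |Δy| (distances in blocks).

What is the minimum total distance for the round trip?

Minimum total distance: 54 blocks.

D-X-H-J-N-A-D: 13+17+16+8+11+17 = 82
D-X-H-J-A-N-D: 13+17+16+3+11+20 = 80
D-X-H-N-J-A-D: 13+17+24+8+3+17 = 82
D-X-H-N-A-J-D: 13+17+24+11+3+14 = 82
D-X-H-A-J-N-D: 13+17+13+3+8+20 = 74
D-X-H-A-N-J-D: 13+17+13+11+8+14 = 76
D-X-J-H-N-A-D: 13+1+16+24+11+17 = 82
D-X-J-H-A-N-D: 13+1+16+13+11+20 = 74
D-X-J-N-H-A-D: 13+1+8+24+13+17 = 76
D-X-J-N-A-H-D: 13+1+8+11+13+10 = 56
D-X-J-A-H-N-D: 13+1+3+13+24+20 = 74
D-X-J-A-N-H-D: 13+1+3+11+24+10 = 62
D-X-N-H-J-A-D: 13+7+24+16+3+17 = 80
D-X-N-H-A-J-D: 13+7+24+13+3+14 = 74
… (46 more)
D-X-N-J-A-H-D: 13+7+8+3+13+10 = 54  ← best
The minimum is 54.
One optimal route: D → X → N → J → A → H → D (or its reverse).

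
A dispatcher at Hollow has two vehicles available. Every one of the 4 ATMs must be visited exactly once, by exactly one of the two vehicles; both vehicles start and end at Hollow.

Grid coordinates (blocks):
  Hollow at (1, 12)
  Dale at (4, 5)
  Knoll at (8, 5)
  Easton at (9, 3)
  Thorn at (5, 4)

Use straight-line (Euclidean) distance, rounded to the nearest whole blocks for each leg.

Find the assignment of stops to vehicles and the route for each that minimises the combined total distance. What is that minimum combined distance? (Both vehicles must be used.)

Check every non-empty split of the stops between the two vehicles; for each half take its own optimal tour:
  {Dale} + {Knoll, Easton, Thorn}: 16 + 25 = 41
  {Knoll} + {Dale, Easton, Thorn}: 20 + 25 = 45
  {Dale, Knoll} + {Easton, Thorn}: 22 + 25 = 47
  {Easton} + {Dale, Knoll, Thorn}: 24 + 22 = 46
  {Dale, Easton} + {Knoll, Thorn}: 25 + 22 = 47
  {Knoll, Easton} + {Dale, Thorn}: 24 + 18 = 42
  … (7 splits in total)
Best: vehicle 1 Hollow → Dale → Hollow = 16; vehicle 2 Hollow → Knoll → Easton → Thorn → Hollow = 25; combined 41.

41 blocks — the smallest possible combined total.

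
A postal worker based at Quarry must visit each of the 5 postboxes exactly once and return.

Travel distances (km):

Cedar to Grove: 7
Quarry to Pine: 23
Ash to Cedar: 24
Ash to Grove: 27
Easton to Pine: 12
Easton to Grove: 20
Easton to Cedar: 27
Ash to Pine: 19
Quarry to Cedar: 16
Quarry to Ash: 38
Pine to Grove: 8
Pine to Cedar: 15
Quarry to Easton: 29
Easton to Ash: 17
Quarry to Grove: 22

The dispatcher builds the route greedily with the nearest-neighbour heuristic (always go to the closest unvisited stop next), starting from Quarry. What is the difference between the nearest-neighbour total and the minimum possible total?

Excess over optimum: 2 km.

Quarry: Cedar=16, Grove=22, Pine=23, Easton=29, Ash=38 ⇒ Cedar
Cedar: Grove=7, Pine=15, Ash=24, Easton=27 ⇒ Grove
Grove: Pine=8, Easton=20, Ash=27 ⇒ Pine
Pine: Easton=12, Ash=19 ⇒ Easton
Easton: Ash=17 ⇒ Ash
NN route Quarry → Cedar → Grove → Pine → Easton → Ash → Quarry costs 98.
Optimal: Quarry → Easton → Ash → Pine → Grove → Cedar → Quarry costs 96 (by enumerating all 60 distinct tours).
Excess = 98 − 96 = 2.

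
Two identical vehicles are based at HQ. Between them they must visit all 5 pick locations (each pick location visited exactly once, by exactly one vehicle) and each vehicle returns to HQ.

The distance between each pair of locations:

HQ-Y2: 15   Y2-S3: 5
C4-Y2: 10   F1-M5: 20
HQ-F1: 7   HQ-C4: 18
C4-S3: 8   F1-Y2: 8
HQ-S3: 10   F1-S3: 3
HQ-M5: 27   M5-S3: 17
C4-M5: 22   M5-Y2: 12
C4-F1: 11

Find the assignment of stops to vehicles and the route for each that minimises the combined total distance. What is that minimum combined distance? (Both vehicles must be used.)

81 — the smallest possible combined total.

Check every non-empty split of the stops between the two vehicles; for each half take its own optimal tour:
  {C4} + {F1, M5, Y2, S3}: 36 + 54 = 90
  {F1} + {C4, M5, Y2, S3}: 14 + 67 = 81
  {C4, F1} + {M5, Y2, S3}: 36 + 54 = 90
  {M5} + {C4, F1, Y2, S3}: 54 + 43 = 97
  {C4, M5} + {F1, Y2, S3}: 67 + 30 = 97
  {F1, M5} + {C4, Y2, S3}: 54 + 43 = 97
  … (15 splits in total)
Best: vehicle 1 HQ → F1 → HQ = 14; vehicle 2 HQ → C4 → M5 → Y2 → S3 → HQ = 67; combined 81.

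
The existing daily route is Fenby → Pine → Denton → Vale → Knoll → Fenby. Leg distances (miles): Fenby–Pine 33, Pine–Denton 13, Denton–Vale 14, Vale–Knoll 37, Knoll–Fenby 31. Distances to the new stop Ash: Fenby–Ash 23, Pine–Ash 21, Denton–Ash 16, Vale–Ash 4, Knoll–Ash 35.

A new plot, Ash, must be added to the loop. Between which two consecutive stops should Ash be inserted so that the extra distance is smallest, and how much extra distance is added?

Insertion cost between consecutive stops i–j is d(i,Ash) + d(Ash,j) − d(i,j):
  between Fenby and Pine: 23 + 21 − 33 = 11
  between Pine and Denton: 21 + 16 − 13 = 24
  between Denton and Vale: 16 + 4 − 14 = 6
  between Vale and Knoll: 4 + 35 − 37 = 2
  between Knoll and Fenby: 35 + 23 − 31 = 27
Cheapest insertion is between Vale and Knoll, adding 2.
New total = 128 + 2 = 130.

+2 miles — insert Ash between Vale and Knoll.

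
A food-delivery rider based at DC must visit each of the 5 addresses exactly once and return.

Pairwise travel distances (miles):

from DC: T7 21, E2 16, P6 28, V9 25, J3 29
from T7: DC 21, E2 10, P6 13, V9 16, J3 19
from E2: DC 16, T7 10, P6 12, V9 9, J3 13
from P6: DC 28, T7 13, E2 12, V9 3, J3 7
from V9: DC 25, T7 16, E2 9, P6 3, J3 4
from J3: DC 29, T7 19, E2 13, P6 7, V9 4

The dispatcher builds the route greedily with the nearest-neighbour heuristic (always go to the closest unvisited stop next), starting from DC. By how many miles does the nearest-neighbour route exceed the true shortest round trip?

From DC: E2=16, T7=21, V9=25, P6=28, J3=29 → choose E2 (16).
From E2: V9=9, T7=10, P6=12, J3=13 → choose V9 (9).
From V9: P6=3, J3=4, T7=16 → choose P6 (3).
From P6: J3=7, T7=13 → choose J3 (7).
From J3: T7=19 → choose T7 (19).
NN route DC → E2 → V9 → P6 → J3 → T7 → DC costs 75.
Optimal: DC → T7 → P6 → V9 → J3 → E2 → DC costs 70 (by enumerating all 60 distinct tours).
Excess = 75 − 70 = 5.

5 miles longer than the optimal tour.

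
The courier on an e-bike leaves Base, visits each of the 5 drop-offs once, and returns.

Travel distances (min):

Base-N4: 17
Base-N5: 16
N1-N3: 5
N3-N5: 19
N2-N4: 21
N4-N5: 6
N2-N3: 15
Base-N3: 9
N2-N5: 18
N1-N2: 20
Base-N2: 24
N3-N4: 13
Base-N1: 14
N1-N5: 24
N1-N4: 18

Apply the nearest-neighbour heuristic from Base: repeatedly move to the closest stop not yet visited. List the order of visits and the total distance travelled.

Nearest-neighbour total = 80 min; route Base → N3 → N1 → N4 → N5 → N2 → Base.

At Base the remaining stops are N3 9, N1 14, N5 16, N4 17, N2 24; go to N3.
At N3 the remaining stops are N1 5, N4 13, N2 15, N5 19; go to N1.
At N1 the remaining stops are N4 18, N2 20, N5 24; go to N4.
At N4 the remaining stops are N5 6, N2 21; go to N5.
At N5 the remaining stops are N2 18; go to N2.
Return N2→Base: 24.
Total = 9 + 5 + 18 + 6 + 18 + 24 = 80.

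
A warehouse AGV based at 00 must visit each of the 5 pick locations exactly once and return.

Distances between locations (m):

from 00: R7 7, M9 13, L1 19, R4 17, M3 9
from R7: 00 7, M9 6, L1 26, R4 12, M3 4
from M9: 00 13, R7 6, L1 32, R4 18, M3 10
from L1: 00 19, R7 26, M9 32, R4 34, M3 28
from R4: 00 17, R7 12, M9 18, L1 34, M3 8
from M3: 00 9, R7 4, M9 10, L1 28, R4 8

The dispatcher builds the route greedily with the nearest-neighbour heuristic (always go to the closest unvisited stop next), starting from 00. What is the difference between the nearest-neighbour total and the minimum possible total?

00: R7=7, M3=9, M9=13, R4=17, L1=19 ⇒ R7
R7: M3=4, M9=6, R4=12, L1=26 ⇒ M3
M3: R4=8, M9=10, L1=28 ⇒ R4
R4: M9=18, L1=34 ⇒ M9
M9: L1=32 ⇒ L1
NN route 00 → R7 → M3 → R4 → M9 → L1 → 00 costs 88.
Optimal: 00 → R7 → M9 → M3 → R4 → L1 → 00 costs 84 (by enumerating all 60 distinct tours).
Excess = 88 − 84 = 4.

Excess over optimum: 4 m.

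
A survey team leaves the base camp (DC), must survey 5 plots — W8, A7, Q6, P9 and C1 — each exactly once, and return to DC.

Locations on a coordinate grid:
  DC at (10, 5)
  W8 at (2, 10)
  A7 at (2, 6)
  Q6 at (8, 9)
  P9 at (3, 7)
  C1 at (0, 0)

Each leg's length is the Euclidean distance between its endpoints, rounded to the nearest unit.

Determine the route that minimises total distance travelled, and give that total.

31 — the shortest possible round trip.

With 5 stops there are 5!/2 = 60 distinct round trips (a route and its reverse cost the same).
DC-W8-A7-Q6-P9-C1-DC: 9+4+7+5+8+11 = 44
DC-W8-A7-Q6-C1-P9-DC: 9+4+7+12+8+7 = 47
DC-W8-A7-P9-Q6-C1-DC: 9+4+1+5+12+11 = 42
DC-W8-A7-P9-C1-Q6-DC: 9+4+1+8+12+4 = 38
DC-W8-A7-C1-Q6-P9-DC: 9+4+6+12+5+7 = 43
DC-W8-A7-C1-P9-Q6-DC: 9+4+6+8+5+4 = 36
DC-W8-Q6-A7-P9-C1-DC: 9+6+7+1+8+11 = 42
DC-W8-Q6-A7-C1-P9-DC: 9+6+7+6+8+7 = 43
DC-W8-Q6-P9-A7-C1-DC: 9+6+5+1+6+11 = 38
DC-W8-Q6-P9-C1-A7-DC: 9+6+5+8+6+8 = 42
DC-W8-Q6-C1-A7-P9-DC: 9+6+12+6+1+7 = 41
DC-W8-Q6-C1-P9-A7-DC: 9+6+12+8+1+8 = 44
DC-W8-P9-A7-Q6-C1-DC: 9+3+1+7+12+11 = 43
DC-W8-P9-A7-C1-Q6-DC: 9+3+1+6+12+4 = 35
… (46 more)
DC-Q6-W8-P9-A7-C1-DC: 4+6+3+1+6+11 = 31  ← best
The minimum is 31.
One optimal route: DC → Q6 → W8 → P9 → A7 → C1 → DC (or its reverse).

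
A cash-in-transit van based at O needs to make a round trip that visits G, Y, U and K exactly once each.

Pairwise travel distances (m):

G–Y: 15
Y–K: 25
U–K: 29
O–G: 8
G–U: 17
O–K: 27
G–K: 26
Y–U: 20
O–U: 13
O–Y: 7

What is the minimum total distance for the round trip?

O - G - Y - U - K - O: 8+15+20+29+27 = 99
O - G - Y - K - U - O: 8+15+25+29+13 = 90
O - G - U - Y - K - O: 8+17+20+25+27 = 97
O - G - U - K - Y - O: 8+17+29+25+7 = 86
O - G - K - Y - U - O: 8+26+25+20+13 = 92
O - G - K - U - Y - O: 8+26+29+20+7 = 90
O - Y - G - U - K - O: 7+15+17+29+27 = 95
O - Y - G - K - U - O: 7+15+26+29+13 = 90
O - Y - U - G - K - O: 7+20+17+26+27 = 97
O - Y - K - G - U - O: 7+25+26+17+13 = 88
O - U - G - Y - K - O: 13+17+15+25+27 = 97
O - U - Y - G - K - O: 13+20+15+26+27 = 101
The minimum is 86.
One optimal route: O → G → U → K → Y → O (or its reverse).

Minimum total distance: 86 m.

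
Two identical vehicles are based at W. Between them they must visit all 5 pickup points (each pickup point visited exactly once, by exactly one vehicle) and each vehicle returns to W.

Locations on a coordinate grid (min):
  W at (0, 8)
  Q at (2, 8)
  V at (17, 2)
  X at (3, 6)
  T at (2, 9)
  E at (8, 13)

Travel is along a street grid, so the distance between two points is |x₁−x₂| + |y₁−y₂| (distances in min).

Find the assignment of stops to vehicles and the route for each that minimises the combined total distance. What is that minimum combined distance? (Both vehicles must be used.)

60 min — the smallest possible combined total.

Try each way of splitting the stops between the two vehicles (each non-empty) and, for each split, find the best tour for each vehicle:
  {Q} + {V, X, T, E}: 4 + 56 = 60
  {V} + {Q, X, T, E}: 46 + 30 = 76
  {Q, V} + {X, T, E}: 46 + 30 = 76
  {X} + {Q, V, T, E}: 10 + 56 = 66
  {Q, X} + {V, T, E}: 10 + 56 = 66
  {V, X} + {Q, T, E}: 46 + 26 = 72
  … (15 splits in total)
Best: vehicle 1 W → Q → W = 4; vehicle 2 W → X → V → E → T → W = 56; combined 60.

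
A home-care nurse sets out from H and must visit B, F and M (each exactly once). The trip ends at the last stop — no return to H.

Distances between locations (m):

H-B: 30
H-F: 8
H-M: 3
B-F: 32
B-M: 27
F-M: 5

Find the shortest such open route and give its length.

There are 3! = 6 possible orderings.
H→B→F→M: 30+32+5 = 67
H→B→M→F: 30+27+5 = 62
H→F→B→M: 8+32+27 = 67
H→F→M→B: 8+5+27 = 40
H→M→B→F: 3+27+32 = 62
H→M→F→B: 3+5+32 = 40
The minimum is 40.
One shortest path: H → F → M → B.

Shortest open route: 40 m.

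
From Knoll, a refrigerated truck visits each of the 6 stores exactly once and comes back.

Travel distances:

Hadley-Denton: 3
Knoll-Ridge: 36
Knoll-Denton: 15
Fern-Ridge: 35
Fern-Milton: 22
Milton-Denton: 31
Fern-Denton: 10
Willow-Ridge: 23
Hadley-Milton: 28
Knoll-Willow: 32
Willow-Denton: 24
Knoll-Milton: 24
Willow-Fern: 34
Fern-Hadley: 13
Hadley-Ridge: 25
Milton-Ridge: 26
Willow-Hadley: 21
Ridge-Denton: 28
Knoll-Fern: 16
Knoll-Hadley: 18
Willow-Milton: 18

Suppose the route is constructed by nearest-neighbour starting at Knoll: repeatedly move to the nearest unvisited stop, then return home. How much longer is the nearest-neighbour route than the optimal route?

Excess over optimum: 11.

Knoll: Denton=15, Fern=16, Hadley=18, Milton=24, Willow=32, Ridge=36 ⇒ Denton
Denton: Hadley=3, Fern=10, Willow=24, Ridge=28, Milton=31 ⇒ Hadley
Hadley: Fern=13, Willow=21, Ridge=25, Milton=28 ⇒ Fern
Fern: Milton=22, Willow=34, Ridge=35 ⇒ Milton
Milton: Willow=18, Ridge=26 ⇒ Willow
Willow: Ridge=23 ⇒ Ridge
NN route Knoll → Denton → Hadley → Fern → Milton → Willow → Ridge → Knoll costs 130.
Optimal: Knoll → Fern → Denton → Hadley → Ridge → Willow → Milton → Knoll costs 119 (by enumerating all 360 distinct tours).
Excess = 130 − 119 = 11.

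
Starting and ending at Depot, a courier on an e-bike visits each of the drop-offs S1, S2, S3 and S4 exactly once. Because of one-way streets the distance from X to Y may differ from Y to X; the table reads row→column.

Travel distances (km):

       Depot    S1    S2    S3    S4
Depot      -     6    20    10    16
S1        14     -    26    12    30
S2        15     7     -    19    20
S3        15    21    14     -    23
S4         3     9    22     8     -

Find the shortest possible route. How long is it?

Depot → S1 → S2 → S3 → S4 → Depot: 6+26+19+23+3 = 77
Depot → S1 → S2 → S4 → S3 → Depot: 6+26+20+8+15 = 75
Depot → S1 → S3 → S2 → S4 → Depot: 6+12+14+20+3 = 55
Depot → S1 → S3 → S4 → S2 → Depot: 6+12+23+22+15 = 78
Depot → S1 → S4 → S2 → S3 → Depot: 6+30+22+19+15 = 92
Depot → S1 → S4 → S3 → S2 → Depot: 6+30+8+14+15 = 73
Depot → S2 → S1 → S3 → S4 → Depot: 20+7+12+23+3 = 65
Depot → S2 → S1 → S4 → S3 → Depot: 20+7+30+8+15 = 80
Depot → S2 → S3 → S1 → S4 → Depot: 20+19+21+30+3 = 93
Depot → S2 → S3 → S4 → S1 → Depot: 20+19+23+9+14 = 85
Depot → S2 → S4 → S1 → S3 → Depot: 20+20+9+12+15 = 76
Depot → S2 → S4 → S3 → S1 → Depot: 20+20+8+21+14 = 83
Depot → S3 → S1 → S2 → S4 → Depot: 10+21+26+20+3 = 80
Depot → S3 → S1 → S4 → S2 → Depot: 10+21+30+22+15 = 98
… (10 more)
The minimum is 55.
One optimal route: Depot → S1 → S3 → S2 → S4 → Depot.

55 km — the shortest possible round trip.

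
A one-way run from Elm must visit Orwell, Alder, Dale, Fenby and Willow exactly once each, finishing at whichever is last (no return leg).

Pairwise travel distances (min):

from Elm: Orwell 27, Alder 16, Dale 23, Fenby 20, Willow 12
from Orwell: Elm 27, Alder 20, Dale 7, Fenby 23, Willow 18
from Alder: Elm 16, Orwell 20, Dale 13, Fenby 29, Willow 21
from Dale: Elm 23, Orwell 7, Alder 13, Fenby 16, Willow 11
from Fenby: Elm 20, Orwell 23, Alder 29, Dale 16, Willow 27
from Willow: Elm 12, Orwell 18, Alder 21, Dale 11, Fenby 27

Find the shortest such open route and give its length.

Shortest open route: 76 min.

There are 5! = 120 possible orderings.
Elm - Orwell - Alder - Dale - Fenby - Willow: 27+20+13+16+27 = 103
Elm - Orwell - Alder - Dale - Willow - Fenby: 27+20+13+11+27 = 98
Elm - Orwell - Alder - Fenby - Dale - Willow: 27+20+29+16+11 = 103
Elm - Orwell - Alder - Fenby - Willow - Dale: 27+20+29+27+11 = 114
Elm - Orwell - Alder - Willow - Dale - Fenby: 27+20+21+11+16 = 95
Elm - Orwell - Alder - Willow - Fenby - Dale: 27+20+21+27+16 = 111
Elm - Orwell - Dale - Alder - Fenby - Willow: 27+7+13+29+27 = 103
Elm - Orwell - Dale - Alder - Willow - Fenby: 27+7+13+21+27 = 95
Elm - Orwell - Dale - Fenby - Alder - Willow: 27+7+16+29+21 = 100
Elm - Orwell - Dale - Fenby - Willow - Alder: 27+7+16+27+21 = 98
Elm - Orwell - Dale - Willow - Alder - Fenby: 27+7+11+21+29 = 95
Elm - Orwell - Dale - Willow - Fenby - Alder: 27+7+11+27+29 = 101
Elm - Orwell - Fenby - Alder - Dale - Willow: 27+23+29+13+11 = 103
Elm - Orwell - Fenby - Alder - Willow - Dale: 27+23+29+21+11 = 111
… (106 more)
Elm - Willow - Alder - Orwell - Dale - Fenby: 12+21+20+7+16 = 76  ← best
The minimum is 76.
One shortest path: Elm → Willow → Alder → Orwell → Dale → Fenby.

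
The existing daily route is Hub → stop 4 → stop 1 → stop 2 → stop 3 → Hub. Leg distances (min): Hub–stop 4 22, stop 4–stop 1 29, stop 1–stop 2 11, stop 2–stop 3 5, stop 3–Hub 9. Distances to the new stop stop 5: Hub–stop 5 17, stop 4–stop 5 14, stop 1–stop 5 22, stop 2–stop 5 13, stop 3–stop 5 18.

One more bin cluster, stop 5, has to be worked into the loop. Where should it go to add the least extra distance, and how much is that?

Insertion cost between consecutive stops i–j is d(i,stop 5) + d(stop 5,j) − d(i,j):
  between Hub and stop 4: 17 + 14 − 22 = 9
  between stop 4 and stop 1: 14 + 22 − 29 = 7
  between stop 1 and stop 2: 22 + 13 − 11 = 24
  between stop 2 and stop 3: 13 + 18 − 5 = 26
  between stop 3 and Hub: 18 + 17 − 9 = 26
Cheapest insertion is between stop 4 and stop 1, adding 7.
New total = 76 + 7 = 83.

Minimum extra distance: 7 min, inserting stop 5 between stop 4 and stop 1.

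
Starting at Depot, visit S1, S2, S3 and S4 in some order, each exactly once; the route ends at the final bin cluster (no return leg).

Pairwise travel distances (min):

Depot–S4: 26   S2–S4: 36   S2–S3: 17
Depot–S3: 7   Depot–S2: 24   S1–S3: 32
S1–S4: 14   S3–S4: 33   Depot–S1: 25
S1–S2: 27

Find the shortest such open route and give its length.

There are 4! = 24 possible orderings.
Depot → S1 → S2 → S3 → S4: 25+27+17+33 = 102
Depot → S1 → S2 → S4 → S3: 25+27+36+33 = 121
Depot → S1 → S3 → S2 → S4: 25+32+17+36 = 110
Depot → S1 → S3 → S4 → S2: 25+32+33+36 = 126
Depot → S1 → S4 → S2 → S3: 25+14+36+17 = 92
Depot → S1 → S4 → S3 → S2: 25+14+33+17 = 89
Depot → S2 → S1 → S3 → S4: 24+27+32+33 = 116
Depot → S2 → S1 → S4 → S3: 24+27+14+33 = 98
Depot → S2 → S3 → S1 → S4: 24+17+32+14 = 87
Depot → S2 → S3 → S4 → S1: 24+17+33+14 = 88
Depot → S2 → S4 → S1 → S3: 24+36+14+32 = 106
Depot → S2 → S4 → S3 → S1: 24+36+33+32 = 125
Depot → S3 → S1 → S2 → S4: 7+32+27+36 = 102
Depot → S3 → S1 → S4 → S2: 7+32+14+36 = 89
… (10 more)
Depot → S3 → S2 → S1 → S4: 7+17+27+14 = 65  ← best
The minimum is 65.
One shortest path: Depot → S3 → S2 → S1 → S4.

Shortest open route: 65 min.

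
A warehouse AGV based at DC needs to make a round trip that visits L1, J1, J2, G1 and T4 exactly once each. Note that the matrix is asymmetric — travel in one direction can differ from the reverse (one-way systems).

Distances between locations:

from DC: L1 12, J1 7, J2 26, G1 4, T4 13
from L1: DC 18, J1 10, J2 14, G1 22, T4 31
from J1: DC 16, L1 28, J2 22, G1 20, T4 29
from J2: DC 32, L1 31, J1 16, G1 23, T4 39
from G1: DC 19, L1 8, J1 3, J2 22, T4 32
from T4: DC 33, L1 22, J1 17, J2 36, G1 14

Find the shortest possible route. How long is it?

DC→L1→J1→J2→G1→T4→DC: 12+10+22+23+32+33 = 132
DC→L1→J1→J2→T4→G1→DC: 12+10+22+39+14+19 = 116
DC→L1→J1→G1→J2→T4→DC: 12+10+20+22+39+33 = 136
DC→L1→J1→G1→T4→J2→DC: 12+10+20+32+36+32 = 142
DC→L1→J1→T4→J2→G1→DC: 12+10+29+36+23+19 = 129
DC→L1→J1→T4→G1→J2→DC: 12+10+29+14+22+32 = 119
DC→L1→J2→J1→G1→T4→DC: 12+14+16+20+32+33 = 127
DC→L1→J2→J1→T4→G1→DC: 12+14+16+29+14+19 = 104
DC→L1→J2→G1→J1→T4→DC: 12+14+23+3+29+33 = 114
DC→L1→J2→G1→T4→J1→DC: 12+14+23+32+17+16 = 114
DC→L1→J2→T4→J1→G1→DC: 12+14+39+17+20+19 = 121
DC→L1→J2→T4→G1→J1→DC: 12+14+39+14+3+16 = 98
DC→L1→G1→J1→J2→T4→DC: 12+22+3+22+39+33 = 131
DC→L1→G1→J1→T4→J2→DC: 12+22+3+29+36+32 = 134
… (106 more)
DC→T4→G1→L1→J2→J1→DC: 13+14+8+14+16+16 = 81  ← best
The minimum is 81.
One optimal route: DC → T4 → G1 → L1 → J2 → J1 → DC.

Minimum total distance: 81.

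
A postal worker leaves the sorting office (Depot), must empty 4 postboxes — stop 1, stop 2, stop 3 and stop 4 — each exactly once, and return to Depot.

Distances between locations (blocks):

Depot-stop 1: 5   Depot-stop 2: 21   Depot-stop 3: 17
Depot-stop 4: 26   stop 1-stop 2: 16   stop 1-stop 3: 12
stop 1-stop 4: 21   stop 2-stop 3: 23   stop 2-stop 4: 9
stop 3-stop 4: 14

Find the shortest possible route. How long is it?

61 blocks — the shortest possible round trip.

With 4 stops there are 4!/2 = 12 distinct round trips (a route and its reverse cost the same).
Depot → stop 1 → stop 2 → stop 3 → stop 4 → Depot: 5+16+23+14+26 = 84
Depot → stop 1 → stop 2 → stop 4 → stop 3 → Depot: 5+16+9+14+17 = 61
Depot → stop 1 → stop 3 → stop 2 → stop 4 → Depot: 5+12+23+9+26 = 75
Depot → stop 1 → stop 3 → stop 4 → stop 2 → Depot: 5+12+14+9+21 = 61
Depot → stop 1 → stop 4 → stop 2 → stop 3 → Depot: 5+21+9+23+17 = 75
Depot → stop 1 → stop 4 → stop 3 → stop 2 → Depot: 5+21+14+23+21 = 84
Depot → stop 2 → stop 1 → stop 3 → stop 4 → Depot: 21+16+12+14+26 = 89
Depot → stop 2 → stop 1 → stop 4 → stop 3 → Depot: 21+16+21+14+17 = 89
Depot → stop 2 → stop 3 → stop 1 → stop 4 → Depot: 21+23+12+21+26 = 103
Depot → stop 2 → stop 4 → stop 1 → stop 3 → Depot: 21+9+21+12+17 = 80
Depot → stop 3 → stop 1 → stop 2 → stop 4 → Depot: 17+12+16+9+26 = 80
Depot → stop 3 → stop 2 → stop 1 → stop 4 → Depot: 17+23+16+21+26 = 103
The minimum is 61.
One optimal route: Depot → stop 1 → stop 2 → stop 4 → stop 3 → Depot (or its reverse).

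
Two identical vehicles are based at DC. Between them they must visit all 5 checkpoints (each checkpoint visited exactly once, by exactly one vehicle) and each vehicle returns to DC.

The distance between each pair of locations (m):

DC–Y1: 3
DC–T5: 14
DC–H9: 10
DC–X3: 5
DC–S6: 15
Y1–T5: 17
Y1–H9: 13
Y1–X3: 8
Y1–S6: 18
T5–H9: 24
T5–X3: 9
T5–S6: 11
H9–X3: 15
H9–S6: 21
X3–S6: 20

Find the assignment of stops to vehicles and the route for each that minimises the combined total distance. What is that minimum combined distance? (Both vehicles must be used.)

Minimum combined distance: 62 m.

There are 2^4 − 1 = 15 ways to divide the 5 stops into two non-empty groups. For each, the best each vehicle can do is its own shortest tour through its group:
  {Y1} + {T5, H9, X3, S6}: 6 + 56 = 62
  {T5} + {Y1, H9, X3, S6}: 28 + 62 = 90
  {Y1, T5} + {H9, X3, S6}: 34 + 56 = 90
  {H9} + {Y1, T5, X3, S6}: 20 + 46 = 66
  {Y1, H9} + {T5, X3, S6}: 26 + 40 = 66
  {T5, H9} + {Y1, X3, S6}: 48 + 46 = 94
  … (15 splits in total)
Best: vehicle 1 DC → Y1 → DC = 6; vehicle 2 DC → H9 → S6 → T5 → X3 → DC = 56; combined 62.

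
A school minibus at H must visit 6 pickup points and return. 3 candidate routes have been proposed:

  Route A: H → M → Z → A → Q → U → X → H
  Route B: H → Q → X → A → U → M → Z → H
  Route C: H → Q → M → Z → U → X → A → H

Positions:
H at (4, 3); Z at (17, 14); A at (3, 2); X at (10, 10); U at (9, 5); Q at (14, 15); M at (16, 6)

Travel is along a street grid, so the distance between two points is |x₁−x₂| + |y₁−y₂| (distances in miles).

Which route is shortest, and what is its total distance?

82 miles — Route C is the shortest.

Route A: 15 + 9 + 26 + 24 + 15 + 6 + 13 = 108
Route B: 22 + 9 + 15 + 9 + 8 + 9 + 24 = 96
Route C: 22 + 11 + 9 + 17 + 6 + 15 + 2 = 82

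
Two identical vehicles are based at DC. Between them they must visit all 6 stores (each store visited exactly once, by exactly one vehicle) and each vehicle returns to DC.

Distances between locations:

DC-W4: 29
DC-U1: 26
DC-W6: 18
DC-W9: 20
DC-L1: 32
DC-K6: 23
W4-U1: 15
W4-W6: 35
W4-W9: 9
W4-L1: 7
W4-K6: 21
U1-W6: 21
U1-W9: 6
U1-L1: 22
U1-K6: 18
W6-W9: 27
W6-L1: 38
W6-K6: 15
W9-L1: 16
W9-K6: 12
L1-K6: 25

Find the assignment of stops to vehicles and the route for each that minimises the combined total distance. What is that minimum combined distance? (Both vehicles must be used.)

Try each way of splitting the stops between the two vehicles (each non-empty) and, for each split, find the best tour for each vehicle:
  {W4} + {U1, W6, W9, L1, K6}: 58 + 105 = 163
  {U1} + {W4, W6, W9, L1, K6}: 52 + 93 = 145
  {W4, U1} + {W6, W9, L1, K6}: 70 + 93 = 163
  {W6} + {W4, U1, W9, L1, K6}: 36 + 95 = 131
  {W4, W6} + {U1, W9, L1, K6}: 82 + 95 = 177
  {U1, W6} + {W4, W9, L1, K6}: 65 + 83 = 148
  … (31 splits in total)
Best: vehicle 1 DC → W6 → DC = 36; vehicle 2 DC → L1 → W4 → U1 → W9 → K6 → DC = 95; combined 131.

Minimum combined distance: 131.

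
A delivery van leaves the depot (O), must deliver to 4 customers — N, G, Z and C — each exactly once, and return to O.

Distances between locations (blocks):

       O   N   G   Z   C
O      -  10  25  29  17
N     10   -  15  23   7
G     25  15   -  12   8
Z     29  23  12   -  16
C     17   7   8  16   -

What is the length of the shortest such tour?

66 blocks — the shortest possible round trip.

O → N → G → Z → C → O: 10+15+12+16+17 = 70
O → N → G → C → Z → O: 10+15+8+16+29 = 78
O → N → Z → G → C → O: 10+23+12+8+17 = 70
O → N → Z → C → G → O: 10+23+16+8+25 = 82
O → N → C → G → Z → O: 10+7+8+12+29 = 66
O → N → C → Z → G → O: 10+7+16+12+25 = 70
O → G → N → Z → C → O: 25+15+23+16+17 = 96
O → G → N → C → Z → O: 25+15+7+16+29 = 92
O → G → Z → N → C → O: 25+12+23+7+17 = 84
O → G → C → N → Z → O: 25+8+7+23+29 = 92
O → Z → N → G → C → O: 29+23+15+8+17 = 92
O → Z → G → N → C → O: 29+12+15+7+17 = 80
The minimum is 66.
One optimal route: O → N → C → G → Z → O (or its reverse).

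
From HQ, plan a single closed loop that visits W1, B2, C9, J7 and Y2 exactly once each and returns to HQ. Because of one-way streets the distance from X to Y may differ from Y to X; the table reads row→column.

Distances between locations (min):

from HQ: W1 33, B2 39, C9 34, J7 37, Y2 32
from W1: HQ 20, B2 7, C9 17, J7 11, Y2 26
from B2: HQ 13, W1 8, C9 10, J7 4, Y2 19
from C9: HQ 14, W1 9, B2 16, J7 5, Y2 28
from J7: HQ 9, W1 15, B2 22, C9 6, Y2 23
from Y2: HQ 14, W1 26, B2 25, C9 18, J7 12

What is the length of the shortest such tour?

HQ - W1 - B2 - C9 - J7 - Y2 - HQ: 33+7+10+5+23+14 = 92
HQ - W1 - B2 - C9 - Y2 - J7 - HQ: 33+7+10+28+12+9 = 99
HQ - W1 - B2 - J7 - C9 - Y2 - HQ: 33+7+4+6+28+14 = 92
HQ - W1 - B2 - J7 - Y2 - C9 - HQ: 33+7+4+23+18+14 = 99
HQ - W1 - B2 - Y2 - C9 - J7 - HQ: 33+7+19+18+5+9 = 91
HQ - W1 - B2 - Y2 - J7 - C9 - HQ: 33+7+19+12+6+14 = 91
HQ - W1 - C9 - B2 - J7 - Y2 - HQ: 33+17+16+4+23+14 = 107
HQ - W1 - C9 - B2 - Y2 - J7 - HQ: 33+17+16+19+12+9 = 106
HQ - W1 - C9 - J7 - B2 - Y2 - HQ: 33+17+5+22+19+14 = 110
HQ - W1 - C9 - J7 - Y2 - B2 - HQ: 33+17+5+23+25+13 = 116
HQ - W1 - C9 - Y2 - B2 - J7 - HQ: 33+17+28+25+4+9 = 116
HQ - W1 - C9 - Y2 - J7 - B2 - HQ: 33+17+28+12+22+13 = 125
HQ - W1 - J7 - B2 - C9 - Y2 - HQ: 33+11+22+10+28+14 = 118
HQ - W1 - J7 - B2 - Y2 - C9 - HQ: 33+11+22+19+18+14 = 117
… (106 more)
HQ - Y2 - C9 - W1 - B2 - J7 - HQ: 32+18+9+7+4+9 = 79  ← best
The minimum is 79.
One optimal route: HQ → Y2 → C9 → W1 → B2 → J7 → HQ.

79 min — the shortest possible round trip.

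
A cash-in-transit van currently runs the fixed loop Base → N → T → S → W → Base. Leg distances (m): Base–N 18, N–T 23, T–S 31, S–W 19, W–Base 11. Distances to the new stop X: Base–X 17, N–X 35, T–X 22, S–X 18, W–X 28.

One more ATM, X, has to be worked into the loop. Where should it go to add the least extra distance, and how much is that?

Adding 9 m by placing X on the T–S leg.

Insertion cost between consecutive stops i–j is d(i,X) + d(X,j) − d(i,j):
  between Base and N: 17 + 35 − 18 = 34
  between N and T: 35 + 22 − 23 = 34
  between T and S: 22 + 18 − 31 = 9
  between S and W: 18 + 28 − 19 = 27
  between W and Base: 28 + 17 − 11 = 34
Cheapest insertion is between T and S, adding 9.
New total = 102 + 9 = 111.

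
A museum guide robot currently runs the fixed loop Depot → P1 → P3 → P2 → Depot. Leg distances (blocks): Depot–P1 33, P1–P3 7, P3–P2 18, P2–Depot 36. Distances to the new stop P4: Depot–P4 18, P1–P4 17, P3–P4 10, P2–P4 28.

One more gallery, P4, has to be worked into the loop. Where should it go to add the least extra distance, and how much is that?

+2 blocks — insert P4 between Depot and P1.

Insertion cost between consecutive stops i–j is d(i,P4) + d(P4,j) − d(i,j):
  between Depot and P1: 18 + 17 − 33 = 2
  between P1 and P3: 17 + 10 − 7 = 20
  between P3 and P2: 10 + 28 − 18 = 20
  between P2 and Depot: 28 + 18 − 36 = 10
Cheapest insertion is between Depot and P1, adding 2.
New total = 94 + 2 = 96.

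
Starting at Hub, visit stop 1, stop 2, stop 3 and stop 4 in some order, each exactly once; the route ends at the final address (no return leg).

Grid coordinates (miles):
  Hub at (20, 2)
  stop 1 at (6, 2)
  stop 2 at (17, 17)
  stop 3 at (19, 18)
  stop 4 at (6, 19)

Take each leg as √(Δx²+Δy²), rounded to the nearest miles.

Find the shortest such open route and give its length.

Minimum one-way distance = 44 miles.

There are 4! = 24 possible orderings.
Hub - stop 1 - stop 2 - stop 3 - stop 4: 14+19+2+13 = 48
Hub - stop 1 - stop 2 - stop 4 - stop 3: 14+19+11+13 = 57
Hub - stop 1 - stop 3 - stop 2 - stop 4: 14+21+2+11 = 48
Hub - stop 1 - stop 3 - stop 4 - stop 2: 14+21+13+11 = 59
Hub - stop 1 - stop 4 - stop 2 - stop 3: 14+17+11+2 = 44
Hub - stop 1 - stop 4 - stop 3 - stop 2: 14+17+13+2 = 46
Hub - stop 2 - stop 1 - stop 3 - stop 4: 15+19+21+13 = 68
Hub - stop 2 - stop 1 - stop 4 - stop 3: 15+19+17+13 = 64
Hub - stop 2 - stop 3 - stop 1 - stop 4: 15+2+21+17 = 55
Hub - stop 2 - stop 3 - stop 4 - stop 1: 15+2+13+17 = 47
Hub - stop 2 - stop 4 - stop 1 - stop 3: 15+11+17+21 = 64
Hub - stop 2 - stop 4 - stop 3 - stop 1: 15+11+13+21 = 60
Hub - stop 3 - stop 1 - stop 2 - stop 4: 16+21+19+11 = 67
Hub - stop 3 - stop 1 - stop 4 - stop 2: 16+21+17+11 = 65
… (10 more)
The minimum is 44.
One shortest path: Hub → stop 1 → stop 4 → stop 2 → stop 3.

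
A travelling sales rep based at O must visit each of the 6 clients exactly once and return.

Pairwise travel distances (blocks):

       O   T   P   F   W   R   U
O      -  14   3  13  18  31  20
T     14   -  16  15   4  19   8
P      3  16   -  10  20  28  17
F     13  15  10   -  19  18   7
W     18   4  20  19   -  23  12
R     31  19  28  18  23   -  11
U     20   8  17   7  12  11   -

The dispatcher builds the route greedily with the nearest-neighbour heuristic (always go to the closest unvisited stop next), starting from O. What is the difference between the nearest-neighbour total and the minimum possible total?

From O: P=3, F=13, T=14, W=18, U=20, R=31 → choose P (3).
From P: F=10, T=16, U=17, W=20, R=28 → choose F (10).
From F: U=7, T=15, R=18, W=19 → choose U (7).
From U: T=8, R=11, W=12 → choose T (8).
From T: W=4, R=19 → choose W (4).
From W: R=23 → choose R (23).
NN route O → P → F → U → T → W → R → O costs 86.
Optimal: O → T → W → R → U → F → P → O costs 72 (by enumerating all 360 distinct tours).
Excess = 86 − 72 = 14.

The nearest-neighbour route is 14 blocks longer than optimal.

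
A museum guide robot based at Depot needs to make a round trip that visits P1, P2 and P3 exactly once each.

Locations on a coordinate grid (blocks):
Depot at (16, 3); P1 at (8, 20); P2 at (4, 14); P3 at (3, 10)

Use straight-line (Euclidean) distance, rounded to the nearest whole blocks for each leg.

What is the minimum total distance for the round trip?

Minimum total distance: 45 blocks.

Depot → P1 → P2 → P3 → Depot: 19+7+4+15 = 45
Depot → P1 → P3 → P2 → Depot: 19+11+4+16 = 50
Depot → P2 → P1 → P3 → Depot: 16+7+11+15 = 49
The minimum is 45.
One optimal route: Depot → P1 → P2 → P3 → Depot (or its reverse).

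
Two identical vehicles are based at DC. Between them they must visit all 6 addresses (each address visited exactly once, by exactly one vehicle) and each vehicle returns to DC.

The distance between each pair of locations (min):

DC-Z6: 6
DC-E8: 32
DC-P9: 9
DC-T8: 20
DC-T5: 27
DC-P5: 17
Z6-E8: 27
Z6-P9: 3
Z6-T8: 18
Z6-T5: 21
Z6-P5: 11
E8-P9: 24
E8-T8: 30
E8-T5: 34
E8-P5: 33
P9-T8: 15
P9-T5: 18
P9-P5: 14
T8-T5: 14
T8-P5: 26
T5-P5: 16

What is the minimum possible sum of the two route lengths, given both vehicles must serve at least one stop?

Minimum combined distance: 122 min.

Try each way of splitting the stops between the two vehicles (each non-empty) and, for each split, find the best tour for each vehicle:
  {Z6} + {E8, P9, T8, T5, P5}: 12 + 110 = 122
  {E8} + {Z6, P9, T8, T5, P5}: 64 + 71 = 135
  {Z6, E8} + {P9, T8, T5, P5}: 65 + 71 = 136
  {P9} + {Z6, E8, T8, T5, P5}: 18 + 109 = 127
  {Z6, P9} + {E8, T8, T5, P5}: 18 + 109 = 127
  {E8, P9} + {Z6, T8, T5, P5}: 65 + 67 = 132
  … (31 splits in total)
Best: vehicle 1 DC → Z6 → DC = 12; vehicle 2 DC → P9 → E8 → T8 → T5 → P5 → DC = 110; combined 122.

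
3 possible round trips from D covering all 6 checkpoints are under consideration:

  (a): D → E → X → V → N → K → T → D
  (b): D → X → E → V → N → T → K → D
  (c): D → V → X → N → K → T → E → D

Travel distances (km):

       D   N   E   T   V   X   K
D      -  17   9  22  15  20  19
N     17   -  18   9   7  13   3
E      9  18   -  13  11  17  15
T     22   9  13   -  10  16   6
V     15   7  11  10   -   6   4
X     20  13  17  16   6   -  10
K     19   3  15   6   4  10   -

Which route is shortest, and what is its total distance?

(a): 9 + 17 + 6 + 7 + 3 + 6 + 22 = 70
(b): 20 + 17 + 11 + 7 + 9 + 6 + 19 = 89
(c): 15 + 6 + 13 + 3 + 6 + 13 + 9 = 65

Shortest is (c), total 65 km.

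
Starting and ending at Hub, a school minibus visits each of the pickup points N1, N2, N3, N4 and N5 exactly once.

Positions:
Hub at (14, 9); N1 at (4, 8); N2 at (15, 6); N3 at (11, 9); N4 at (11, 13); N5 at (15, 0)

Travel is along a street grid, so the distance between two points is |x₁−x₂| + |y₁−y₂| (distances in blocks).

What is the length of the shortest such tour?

48 blocks — the shortest possible round trip.

There are 60 distinct closed tours to check (reversals are equivalent).
Hub - N1 - N2 - N3 - N4 - N5 - Hub: 11+13+7+4+17+10 = 62
Hub - N1 - N2 - N3 - N5 - N4 - Hub: 11+13+7+13+17+7 = 68
Hub - N1 - N2 - N4 - N3 - N5 - Hub: 11+13+11+4+13+10 = 62
Hub - N1 - N2 - N4 - N5 - N3 - Hub: 11+13+11+17+13+3 = 68
Hub - N1 - N2 - N5 - N3 - N4 - Hub: 11+13+6+13+4+7 = 54
Hub - N1 - N2 - N5 - N4 - N3 - Hub: 11+13+6+17+4+3 = 54
Hub - N1 - N3 - N2 - N4 - N5 - Hub: 11+8+7+11+17+10 = 64
Hub - N1 - N3 - N2 - N5 - N4 - Hub: 11+8+7+6+17+7 = 56
Hub - N1 - N3 - N4 - N2 - N5 - Hub: 11+8+4+11+6+10 = 50
Hub - N1 - N3 - N4 - N5 - N2 - Hub: 11+8+4+17+6+4 = 50
Hub - N1 - N3 - N5 - N2 - N4 - Hub: 11+8+13+6+11+7 = 56
Hub - N1 - N3 - N5 - N4 - N2 - Hub: 11+8+13+17+11+4 = 64
Hub - N1 - N4 - N2 - N3 - N5 - Hub: 11+12+11+7+13+10 = 64
Hub - N1 - N4 - N2 - N5 - N3 - Hub: 11+12+11+6+13+3 = 56
… (46 more)
Hub - N2 - N5 - N1 - N3 - N4 - Hub: 4+6+19+8+4+7 = 48  ← best
The minimum is 48.
One optimal route: Hub → N2 → N5 → N1 → N3 → N4 → Hub (or its reverse).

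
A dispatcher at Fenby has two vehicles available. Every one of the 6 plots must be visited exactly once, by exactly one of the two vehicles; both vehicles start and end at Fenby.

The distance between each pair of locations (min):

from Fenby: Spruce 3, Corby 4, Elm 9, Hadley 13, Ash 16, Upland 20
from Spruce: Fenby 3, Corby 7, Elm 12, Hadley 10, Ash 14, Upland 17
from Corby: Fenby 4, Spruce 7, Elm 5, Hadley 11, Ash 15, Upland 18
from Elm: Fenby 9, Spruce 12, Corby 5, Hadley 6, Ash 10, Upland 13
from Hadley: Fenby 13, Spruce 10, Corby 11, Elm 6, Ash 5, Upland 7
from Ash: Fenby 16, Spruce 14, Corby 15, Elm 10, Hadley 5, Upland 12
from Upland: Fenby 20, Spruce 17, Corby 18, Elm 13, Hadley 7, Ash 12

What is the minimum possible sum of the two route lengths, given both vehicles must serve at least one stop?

There are 2^5 − 1 = 31 ways to divide the 6 stops into two non-empty groups. For each, the best each vehicle can do is its own shortest tour through its group:
  {Spruce} + {Corby, Elm, Hadley, Ash, Upland}: 6 + 50 = 56
  {Corby} + {Spruce, Elm, Hadley, Ash, Upland}: 8 + 51 = 59
  {Spruce, Corby} + {Elm, Hadley, Ash, Upland}: 14 + 50 = 64
  {Elm} + {Spruce, Corby, Hadley, Ash, Upland}: 18 + 51 = 69
  {Spruce, Elm} + {Corby, Hadley, Ash, Upland}: 24 + 50 = 74
  {Corby, Elm} + {Spruce, Hadley, Ash, Upland}: 18 + 48 = 66
  … (31 splits in total)
Best: vehicle 1 Fenby → Spruce → Fenby = 6; vehicle 2 Fenby → Corby → Elm → Hadley → Upland → Ash → Fenby = 50; combined 56.

56 min — the smallest possible combined total.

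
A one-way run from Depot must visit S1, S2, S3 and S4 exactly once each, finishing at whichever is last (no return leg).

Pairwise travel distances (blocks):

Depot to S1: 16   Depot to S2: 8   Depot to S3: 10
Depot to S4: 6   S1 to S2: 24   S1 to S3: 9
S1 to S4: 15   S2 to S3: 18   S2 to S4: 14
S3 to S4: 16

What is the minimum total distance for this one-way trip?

Minimum one-way distance = 46 blocks.

There are 4! = 24 possible orderings.
Depot → S1 → S2 → S3 → S4: 16+24+18+16 = 74
Depot → S1 → S2 → S4 → S3: 16+24+14+16 = 70
Depot → S1 → S3 → S2 → S4: 16+9+18+14 = 57
Depot → S1 → S3 → S4 → S2: 16+9+16+14 = 55
Depot → S1 → S4 → S2 → S3: 16+15+14+18 = 63
Depot → S1 → S4 → S3 → S2: 16+15+16+18 = 65
Depot → S2 → S1 → S3 → S4: 8+24+9+16 = 57
Depot → S2 → S1 → S4 → S3: 8+24+15+16 = 63
Depot → S2 → S3 → S1 → S4: 8+18+9+15 = 50
Depot → S2 → S3 → S4 → S1: 8+18+16+15 = 57
Depot → S2 → S4 → S1 → S3: 8+14+15+9 = 46
Depot → S2 → S4 → S3 → S1: 8+14+16+9 = 47
Depot → S3 → S1 → S2 → S4: 10+9+24+14 = 57
Depot → S3 → S1 → S4 → S2: 10+9+15+14 = 48
… (10 more)
The minimum is 46.
One shortest path: Depot → S2 → S4 → S1 → S3.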